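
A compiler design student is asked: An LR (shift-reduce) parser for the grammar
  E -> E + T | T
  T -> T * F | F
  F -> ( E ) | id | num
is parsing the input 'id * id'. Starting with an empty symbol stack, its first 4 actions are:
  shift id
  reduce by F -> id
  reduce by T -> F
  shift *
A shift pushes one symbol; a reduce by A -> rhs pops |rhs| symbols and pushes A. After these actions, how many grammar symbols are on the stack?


Tracking the symbol stack through each action:
  Action 1: shift 'id' : push -> stack = [id] (size 1)
  Action 2: reduce by F -> id : pop 1, push F -> stack = [F] (size 1)
  Action 3: reduce by T -> F : pop 1, push T -> stack = [T] (size 1)
  Action 4: shift '*' : push -> stack = [T, *] (size 2)
Final stack size: 2

2


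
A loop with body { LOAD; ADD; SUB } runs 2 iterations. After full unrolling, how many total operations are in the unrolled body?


Loop body operations: LOAD, ADD, SUB (3 ops per iteration)
Unrolling 2 iterations:
  Iteration 1: LOAD, ADD, SUB (3 ops)
  Iteration 2: LOAD, ADD, SUB (3 ops)
Total: 2 iterations * 3 ops/iter = 6 operations

6


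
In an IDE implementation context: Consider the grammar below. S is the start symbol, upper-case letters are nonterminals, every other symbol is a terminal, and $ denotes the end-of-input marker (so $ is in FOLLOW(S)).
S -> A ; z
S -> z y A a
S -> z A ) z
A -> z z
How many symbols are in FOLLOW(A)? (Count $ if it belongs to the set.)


S is the start symbol and does not occur in any rule body, so FOLLOW(S) = {$}.
Examining every occurrence of A in a rule body:
  S -> A ; z : A is followed by terminal ';' -> add ';'
  S -> z y A a : A is followed by terminal 'a' -> add 'a'
  S -> z A ) z : A is followed by terminal ')' -> add ')'
  A -> z z : A does not occur in the body -> contributes nothing
FOLLOW(A) = {), ;, a}
Count: 3

3


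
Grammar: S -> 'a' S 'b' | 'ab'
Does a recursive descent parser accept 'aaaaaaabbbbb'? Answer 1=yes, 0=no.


Grammar accepts strings of the form a^n b^n (n >= 1)
Word: 'aaaaaaabbbbb'
Counting: 7 a's and 5 b's
Check: 7 == 5? No
Mismatch: a-count != b-count
Rejected

0


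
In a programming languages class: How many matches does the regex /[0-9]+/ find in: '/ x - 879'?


Pattern: /[0-9]+/ (int literals)
Input: '/ x - 879'
Scanning for matches:
  Match 1: '879'
Total matches: 1

1


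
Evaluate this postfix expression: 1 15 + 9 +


Processing tokens left to right:
Push 1, Push 15
Pop 1 and 15, compute 1 + 15 = 16, push 16
Push 9
Pop 16 and 9, compute 16 + 9 = 25, push 25
Stack result: 25

25


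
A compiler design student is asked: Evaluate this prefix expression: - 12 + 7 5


Parsing prefix expression: - 12 + 7 5
Step 1: Innermost operation '+ 7 5'
  7 + 5 = 12
Step 2: Outer operation '- 12 [12]'
  12 - 12 = 0

0


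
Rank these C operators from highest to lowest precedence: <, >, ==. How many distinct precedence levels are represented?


Looking up precedence for each operator:
  < -> precedence 4
  > -> precedence 4
  == -> precedence 3
Sorted highest to lowest: <, >, ==
Distinct precedence values: [4, 3]
Number of distinct levels: 2

2


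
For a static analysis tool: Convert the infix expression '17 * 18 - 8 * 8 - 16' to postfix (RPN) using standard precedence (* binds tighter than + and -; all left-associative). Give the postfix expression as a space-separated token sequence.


Applying the shunting-yard algorithm:
  Operand 17 -> output
  Push '*' onto operator stack -> op-stack: [*]
  Operand 18 -> output
  See '-' (prec 1); top '*' (prec 2) >= it -> pop '*' to output
  Push '-' onto operator stack -> op-stack: [-]
  Operand 8 -> output
  Push '*' onto operator stack -> op-stack: [-, *]
  Operand 8 -> output
  See '-' (prec 1); top '*' (prec 2) >= it -> pop '*' to output
  See '-' (prec 1); top '-' (prec 1) >= it -> pop '-' to output
  Push '-' onto operator stack -> op-stack: [-]
  Operand 16 -> output
  End of input: pop '-' to output
Postfix result: 17 18 * 8 8 * - 16 -

17 18 * 8 8 * - 16 -


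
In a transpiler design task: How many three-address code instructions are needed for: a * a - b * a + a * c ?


Expression: a * a - b * a + a * c
Generating three-address code (respecting * over +/- precedence):
  Instruction 1: t1 = a * a
  Instruction 2: t2 = b * a
  Instruction 3: t3 = a * c
  Instruction 4: t4 = t1 - t2
  Instruction 5: t5 = t4 + t3
Total instructions: 5

5


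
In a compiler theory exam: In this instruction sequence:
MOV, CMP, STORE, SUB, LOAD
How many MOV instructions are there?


Scanning instruction sequence for MOV:
  Position 1: MOV <- MATCH
  Position 2: CMP
  Position 3: STORE
  Position 4: SUB
  Position 5: LOAD
Matches at positions: [1]
Total MOV count: 1

1


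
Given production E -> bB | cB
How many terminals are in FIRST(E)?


Production: E -> bB | cB
Examining each alternative for leading terminals:
  E -> bB : first terminal = 'b'
  E -> cB : first terminal = 'c'
FIRST(E) = {b, c}
Count: 2

2


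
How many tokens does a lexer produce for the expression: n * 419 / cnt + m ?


Scanning 'n * 419 / cnt + m'
Token 1: 'n' -> identifier
Token 2: '*' -> operator
Token 3: '419' -> integer_literal
Token 4: '/' -> operator
Token 5: 'cnt' -> identifier
Token 6: '+' -> operator
Token 7: 'm' -> identifier
Total tokens: 7

7


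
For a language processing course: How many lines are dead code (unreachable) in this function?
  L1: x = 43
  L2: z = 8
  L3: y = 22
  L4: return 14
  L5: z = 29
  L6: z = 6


Analyzing control flow:
  L1: reachable (before return)
  L2: reachable (before return)
  L3: reachable (before return)
  L4: reachable (return statement)
  L5: DEAD (after return at L4)
  L6: DEAD (after return at L4)
Return at L4, total lines = 6
Dead lines: L5 through L6
Count: 2

2


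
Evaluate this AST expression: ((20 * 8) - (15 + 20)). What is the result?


Expression: ((20 * 8) - (15 + 20))
Evaluating step by step:
  20 * 8 = 160
  15 + 20 = 35
  160 - 35 = 125
Result: 125

125


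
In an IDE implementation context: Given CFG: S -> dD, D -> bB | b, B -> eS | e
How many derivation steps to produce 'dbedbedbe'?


Grammar: S -> dD, D -> bB | b, B -> eS | e
Deriving 'dbedbedbe':
Step 1: S -> dD => dD
Step 2: D -> bB => dbB
Step 3: B -> eS => dbeS
Step 4: S -> dD => dbedD
Step 5: D -> bB => dbedbB
Step 6: B -> eS => dbedbeS
Step 7: S -> dD => dbedbedD
Step 8: D -> bB => dbedbedbB
Step 9: B -> e => dbedbedbe
Total derivation steps: 9

9


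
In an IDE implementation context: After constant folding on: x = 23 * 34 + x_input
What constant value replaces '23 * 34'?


Identifying constant sub-expression:
  Original: x = 23 * 34 + x_input
  23 and 34 are both compile-time constants
  Evaluating: 23 * 34 = 782
  After folding: x = 782 + x_input

782


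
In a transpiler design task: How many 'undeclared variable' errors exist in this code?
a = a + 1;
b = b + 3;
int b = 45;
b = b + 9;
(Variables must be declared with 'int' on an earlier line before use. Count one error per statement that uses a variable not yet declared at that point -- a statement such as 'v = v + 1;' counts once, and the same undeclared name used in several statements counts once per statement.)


Scanning code line by line:
  Line 1: use 'a' -> ERROR (undeclared)
  Line 2: use 'b' -> ERROR (undeclared)
  Line 3: declare 'b' -> declared = ['b']
  Line 4: use 'b' -> OK (declared)
Total undeclared variable errors: 2

2


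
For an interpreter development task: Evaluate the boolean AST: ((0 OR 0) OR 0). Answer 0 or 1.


Step 1: Evaluate inner node
  0 OR 0 = 0
Step 2: Evaluate root node
  0 OR 0 = 0

0


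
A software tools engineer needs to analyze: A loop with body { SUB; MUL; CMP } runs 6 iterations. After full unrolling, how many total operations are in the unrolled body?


Loop body operations: SUB, MUL, CMP (3 ops per iteration)
Unrolling 6 iterations:
  Iteration 1: SUB, MUL, CMP (3 ops)
  Iteration 2: SUB, MUL, CMP (3 ops)
  Iteration 3: SUB, MUL, CMP (3 ops)
  Iteration 4: SUB, MUL, CMP (3 ops)
  Iteration 5: SUB, MUL, CMP (3 ops)
  Iteration 6: SUB, MUL, CMP (3 ops)
Total: 6 iterations * 3 ops/iter = 18 operations

18


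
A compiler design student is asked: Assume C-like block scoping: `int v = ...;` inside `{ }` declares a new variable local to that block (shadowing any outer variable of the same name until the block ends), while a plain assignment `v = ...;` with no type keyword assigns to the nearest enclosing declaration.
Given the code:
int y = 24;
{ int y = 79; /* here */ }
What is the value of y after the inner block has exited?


Analyzing scoping rules:
Outer scope: declares y = 24
Inner block: 'int y = 79;' declares a NEW y that shadows the outer one
When the block exits the inner y goes out of scope; the outer y was never modified -> 24
Result: 24

24


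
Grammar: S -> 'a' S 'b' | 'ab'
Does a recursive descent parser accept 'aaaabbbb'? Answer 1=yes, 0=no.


Grammar accepts strings of the form a^n b^n (n >= 1)
Word: 'aaaabbbb'
Counting: 4 a's and 4 b's
Check: 4 == 4? Yes
Derivation (S -> aSb applied 3 time(s), then S -> ab): S => aSb => aaSbb => aaaSbbb => aaaabbbb
Accepted

1


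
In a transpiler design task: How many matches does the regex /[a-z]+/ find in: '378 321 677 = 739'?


Pattern: /[a-z]+/ (identifiers)
Input: '378 321 677 = 739'
Scanning for matches:
Total matches: 0

0


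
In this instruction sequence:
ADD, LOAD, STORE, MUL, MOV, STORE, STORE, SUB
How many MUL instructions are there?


Scanning instruction sequence for MUL:
  Position 1: ADD
  Position 2: LOAD
  Position 3: STORE
  Position 4: MUL <- MATCH
  Position 5: MOV
  Position 6: STORE
  Position 7: STORE
  Position 8: SUB
Matches at positions: [4]
Total MUL count: 1

1


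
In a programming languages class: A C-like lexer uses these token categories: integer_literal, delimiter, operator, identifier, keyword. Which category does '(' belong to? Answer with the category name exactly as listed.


Token: '('
Checking categories:
  identifier: no
  integer_literal: no
  operator: no
  keyword: no
  delimiter: YES
Category: delimiter

delimiter


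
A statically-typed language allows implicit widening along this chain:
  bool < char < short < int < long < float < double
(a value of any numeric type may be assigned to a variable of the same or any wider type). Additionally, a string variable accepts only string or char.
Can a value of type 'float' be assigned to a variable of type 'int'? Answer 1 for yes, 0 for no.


Target variable type: int
Source value type: float
Numeric ranks: float=5, int=3
Widening allowed iff rank(source) <= rank(target): 5 <= 3? No
Result: 0

0


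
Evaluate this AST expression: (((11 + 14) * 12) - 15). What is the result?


Expression: (((11 + 14) * 12) - 15)
Evaluating step by step:
  11 + 14 = 25
  25 * 12 = 300
  300 - 15 = 285
Result: 285

285


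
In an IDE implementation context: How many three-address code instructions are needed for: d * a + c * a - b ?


Expression: d * a + c * a - b
Generating three-address code (respecting * over +/- precedence):
  Instruction 1: t1 = d * a
  Instruction 2: t2 = c * a
  Instruction 3: t3 = t1 + t2
  Instruction 4: t4 = t3 - b
Total instructions: 4

4


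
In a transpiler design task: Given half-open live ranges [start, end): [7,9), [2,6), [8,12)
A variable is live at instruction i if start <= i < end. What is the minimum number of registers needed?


Live ranges:
  Var0: [7, 9)
  Var1: [2, 6)
  Var2: [8, 12)
Sweep-line events (position, delta, active):
  pos=2 start -> active=1
  pos=6 end -> active=0
  pos=7 start -> active=1
  pos=8 start -> active=2
  pos=9 end -> active=1
  pos=12 end -> active=0
Maximum simultaneous active: 2
Minimum registers needed: 2

2


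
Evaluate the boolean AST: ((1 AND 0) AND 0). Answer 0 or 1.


Step 1: Evaluate inner node
  1 AND 0 = 0
Step 2: Evaluate root node
  0 AND 0 = 0

0


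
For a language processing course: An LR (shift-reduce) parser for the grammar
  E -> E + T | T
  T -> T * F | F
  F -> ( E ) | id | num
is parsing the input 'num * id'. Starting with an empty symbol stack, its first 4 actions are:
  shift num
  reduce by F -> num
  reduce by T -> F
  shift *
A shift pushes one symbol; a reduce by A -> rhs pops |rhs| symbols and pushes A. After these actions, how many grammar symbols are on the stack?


Tracking the symbol stack through each action:
  Action 1: shift 'num' : push -> stack = [num] (size 1)
  Action 2: reduce by F -> num : pop 1, push F -> stack = [F] (size 1)
  Action 3: reduce by T -> F : pop 1, push T -> stack = [T] (size 1)
  Action 4: shift '*' : push -> stack = [T, *] (size 2)
Final stack size: 2

2


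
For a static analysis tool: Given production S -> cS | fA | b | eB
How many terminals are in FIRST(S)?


Production: S -> cS | fA | b | eB
Examining each alternative for leading terminals:
  S -> cS : first terminal = 'c'
  S -> fA : first terminal = 'f'
  S -> b : first terminal = 'b'
  S -> eB : first terminal = 'e'
FIRST(S) = {b, c, e, f}
Count: 4

4


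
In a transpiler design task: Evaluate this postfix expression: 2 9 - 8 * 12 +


Processing tokens left to right:
Push 2, Push 9
Pop 2 and 9, compute 2 - 9 = -7, push -7
Push 8
Pop -7 and 8, compute -7 * 8 = -56, push -56
Push 12
Pop -56 and 12, compute -56 + 12 = -44, push -44
Stack result: -44

-44


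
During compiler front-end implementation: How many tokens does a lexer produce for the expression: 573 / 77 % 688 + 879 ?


Scanning '573 / 77 % 688 + 879'
Token 1: '573' -> integer_literal
Token 2: '/' -> operator
Token 3: '77' -> integer_literal
Token 4: '%' -> operator
Token 5: '688' -> integer_literal
Token 6: '+' -> operator
Token 7: '879' -> integer_literal
Total tokens: 7

7


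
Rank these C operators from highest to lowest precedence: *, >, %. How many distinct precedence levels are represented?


Looking up precedence for each operator:
  * -> precedence 6
  > -> precedence 4
  % -> precedence 6
Sorted highest to lowest: *, %, >
Distinct precedence values: [6, 4]
Number of distinct levels: 2

2


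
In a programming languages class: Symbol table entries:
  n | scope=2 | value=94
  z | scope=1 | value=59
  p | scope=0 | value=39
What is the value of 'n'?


Searching symbol table for 'n':
  n | scope=2 | value=94 <- MATCH
  z | scope=1 | value=59
  p | scope=0 | value=39
Found 'n' at scope 2 with value 94

94


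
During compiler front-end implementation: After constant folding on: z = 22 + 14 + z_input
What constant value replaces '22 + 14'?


Identifying constant sub-expression:
  Original: z = 22 + 14 + z_input
  22 and 14 are both compile-time constants
  Evaluating: 22 + 14 = 36
  After folding: z = 36 + z_input

36


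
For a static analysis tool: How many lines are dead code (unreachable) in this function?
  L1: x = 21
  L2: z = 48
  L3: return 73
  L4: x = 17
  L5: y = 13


Analyzing control flow:
  L1: reachable (before return)
  L2: reachable (before return)
  L3: reachable (return statement)
  L4: DEAD (after return at L3)
  L5: DEAD (after return at L3)
Return at L3, total lines = 5
Dead lines: L4 through L5
Count: 2

2


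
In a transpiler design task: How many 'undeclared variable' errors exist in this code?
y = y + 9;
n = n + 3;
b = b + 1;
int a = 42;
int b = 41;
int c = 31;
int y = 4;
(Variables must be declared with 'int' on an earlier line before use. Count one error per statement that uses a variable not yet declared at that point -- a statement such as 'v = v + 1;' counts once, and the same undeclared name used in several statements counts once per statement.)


Scanning code line by line:
  Line 1: use 'y' -> ERROR (undeclared)
  Line 2: use 'n' -> ERROR (undeclared)
  Line 3: use 'b' -> ERROR (undeclared)
  Line 4: declare 'a' -> declared = ['a']
  Line 5: declare 'b' -> declared = ['a', 'b']
  Line 6: declare 'c' -> declared = ['a', 'b', 'c']
  Line 7: declare 'y' -> declared = ['a', 'b', 'c', 'y']
Total undeclared variable errors: 3

3


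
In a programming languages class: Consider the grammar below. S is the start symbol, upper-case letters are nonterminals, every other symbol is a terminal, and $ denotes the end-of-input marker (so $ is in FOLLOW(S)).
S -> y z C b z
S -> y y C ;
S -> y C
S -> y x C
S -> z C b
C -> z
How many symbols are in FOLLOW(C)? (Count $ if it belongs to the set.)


S is the start symbol and does not occur in any rule body, so FOLLOW(S) = {$}.
Examining every occurrence of C in a rule body:
  S -> y z C b z : C is followed by terminal 'b' -> add 'b'
  S -> y y C ; : C is followed by terminal ';' -> add ';'
  S -> y C : C is at the right end -> add FOLLOW(S) = {$}
  S -> y x C : C is at the right end -> add FOLLOW(S) = {$} (already in the set)
  S -> z C b : C is followed by terminal 'b' -> add 'b' (already in the set)
  C -> z : C does not occur in the body -> contributes nothing
FOLLOW(C) = {;, b, $}
Count: 3

3


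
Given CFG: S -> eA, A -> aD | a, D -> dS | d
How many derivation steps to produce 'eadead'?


Grammar: S -> eA, A -> aD | a, D -> dS | d
Deriving 'eadead':
Step 1: S -> eA => eA
Step 2: A -> aD => eaD
Step 3: D -> dS => eadS
Step 4: S -> eA => eadeA
Step 5: A -> aD => eadeaD
Step 6: D -> d => eadead
Total derivation steps: 6

6


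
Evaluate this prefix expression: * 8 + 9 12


Parsing prefix expression: * 8 + 9 12
Step 1: Innermost operation '+ 9 12'
  9 + 12 = 21
Step 2: Outer operation '* 8 [21]'
  8 * 21 = 168

168


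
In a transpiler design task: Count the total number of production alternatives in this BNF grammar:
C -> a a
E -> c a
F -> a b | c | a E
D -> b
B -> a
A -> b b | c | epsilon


Counting alternatives per rule:
  C: 1 alternative(s)
  E: 1 alternative(s)
  F: 3 alternative(s)
  D: 1 alternative(s)
  B: 1 alternative(s)
  A: 3 alternative(s)
Sum: 1 + 1 + 3 + 1 + 1 + 3 = 10

10


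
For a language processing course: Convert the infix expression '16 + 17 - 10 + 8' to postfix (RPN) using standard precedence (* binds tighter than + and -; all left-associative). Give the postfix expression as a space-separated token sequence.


Applying the shunting-yard algorithm:
  Operand 16 -> output
  Push '+' onto operator stack -> op-stack: [+]
  Operand 17 -> output
  See '-' (prec 1); top '+' (prec 1) >= it -> pop '+' to output
  Push '-' onto operator stack -> op-stack: [-]
  Operand 10 -> output
  See '+' (prec 1); top '-' (prec 1) >= it -> pop '-' to output
  Push '+' onto operator stack -> op-stack: [+]
  Operand 8 -> output
  End of input: pop '+' to output
Postfix result: 16 17 + 10 - 8 +

16 17 + 10 - 8 +


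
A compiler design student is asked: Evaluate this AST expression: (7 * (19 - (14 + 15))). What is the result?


Expression: (7 * (19 - (14 + 15)))
Evaluating step by step:
  14 + 15 = 29
  19 - 29 = -10
  7 * -10 = -70
Result: -70

-70


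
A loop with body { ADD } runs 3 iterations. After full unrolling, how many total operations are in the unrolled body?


Loop body operations: ADD (1 op per iteration)
Unrolling 3 iterations:
  Iteration 1: ADD (1 ops)
  Iteration 2: ADD (1 ops)
  Iteration 3: ADD (1 ops)
Total: 3 iterations * 1 ops/iter = 3 operations

3


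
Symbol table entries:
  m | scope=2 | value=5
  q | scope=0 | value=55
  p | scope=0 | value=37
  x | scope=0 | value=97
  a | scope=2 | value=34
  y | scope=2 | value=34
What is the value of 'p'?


Searching symbol table for 'p':
  m | scope=2 | value=5
  q | scope=0 | value=55
  p | scope=0 | value=37 <- MATCH
  x | scope=0 | value=97
  a | scope=2 | value=34
  y | scope=2 | value=34
Found 'p' at scope 0 with value 37

37


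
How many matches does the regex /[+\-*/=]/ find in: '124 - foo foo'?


Pattern: /[+\-*/=]/ (operators)
Input: '124 - foo foo'
Scanning for matches:
  Match 1: '-'
Total matches: 1

1


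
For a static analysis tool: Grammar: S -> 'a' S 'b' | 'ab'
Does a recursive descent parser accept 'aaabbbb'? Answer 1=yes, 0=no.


Grammar accepts strings of the form a^n b^n (n >= 1)
Word: 'aaabbbb'
Counting: 3 a's and 4 b's
Check: 3 == 4? No
Mismatch: a-count != b-count
Rejected

0


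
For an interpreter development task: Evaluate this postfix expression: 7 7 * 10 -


Processing tokens left to right:
Push 7, Push 7
Pop 7 and 7, compute 7 * 7 = 49, push 49
Push 10
Pop 49 and 10, compute 49 - 10 = 39, push 39
Stack result: 39

39


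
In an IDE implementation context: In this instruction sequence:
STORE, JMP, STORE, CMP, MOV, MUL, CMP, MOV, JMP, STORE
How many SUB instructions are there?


Scanning instruction sequence for SUB:
  Position 1: STORE
  Position 2: JMP
  Position 3: STORE
  Position 4: CMP
  Position 5: MOV
  Position 6: MUL
  Position 7: CMP
  Position 8: MOV
  Position 9: JMP
  Position 10: STORE
Matches at positions: []
Total SUB count: 0

0


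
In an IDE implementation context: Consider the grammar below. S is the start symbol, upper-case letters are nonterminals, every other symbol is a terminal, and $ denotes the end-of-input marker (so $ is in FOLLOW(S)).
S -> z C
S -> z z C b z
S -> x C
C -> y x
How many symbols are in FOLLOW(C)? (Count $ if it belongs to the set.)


S is the start symbol and does not occur in any rule body, so FOLLOW(S) = {$}.
Examining every occurrence of C in a rule body:
  S -> z C : C is at the right end -> add FOLLOW(S) = {$}
  S -> z z C b z : C is followed by terminal 'b' -> add 'b'
  S -> x C : C is at the right end -> add FOLLOW(S) = {$} (already in the set)
  C -> y x : C does not occur in the body -> contributes nothing
FOLLOW(C) = {b, $}
Count: 2

2


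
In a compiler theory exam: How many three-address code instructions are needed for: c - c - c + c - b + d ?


Expression: c - c - c + c - b + d
Generating three-address code (respecting * over +/- precedence):
  Instruction 1: t1 = c - c
  Instruction 2: t2 = t1 - c
  Instruction 3: t3 = t2 + c
  Instruction 4: t4 = t3 - b
  Instruction 5: t5 = t4 + d
Total instructions: 5

5


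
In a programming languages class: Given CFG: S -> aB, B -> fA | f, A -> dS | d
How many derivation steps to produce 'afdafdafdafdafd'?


Grammar: S -> aB, B -> fA | f, A -> dS | d
Deriving 'afdafdafdafdafd':
Step 1: S -> aB => aB
Step 2: B -> fA => afA
Step 3: A -> dS => afdS
Step 4: S -> aB => afdaB
Step 5: B -> fA => afdafA
Step 6: A -> dS => afdafdS
Step 7: S -> aB => afdafdaB
Step 8: B -> fA => afdafdafA
Step 9: A -> dS => afdafdafdS
Step 10: S -> aB => afdafdafdaB
Step 11: B -> fA => afdafdafdafA
Step 12: A -> dS => afdafdafdafdS
Step 13: S -> aB => afdafdafdafdaB
Step 14: B -> fA => afdafdafdafdafA
Step 15: A -> d => afdafdafdafdafd
Total derivation steps: 15

15


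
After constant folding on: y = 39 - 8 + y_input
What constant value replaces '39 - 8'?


Identifying constant sub-expression:
  Original: y = 39 - 8 + y_input
  39 and 8 are both compile-time constants
  Evaluating: 39 - 8 = 31
  After folding: y = 31 + y_input

31


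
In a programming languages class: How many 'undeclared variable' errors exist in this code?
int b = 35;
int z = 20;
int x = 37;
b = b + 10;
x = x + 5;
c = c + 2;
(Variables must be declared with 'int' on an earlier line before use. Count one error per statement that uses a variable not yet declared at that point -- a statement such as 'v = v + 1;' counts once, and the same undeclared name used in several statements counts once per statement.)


Scanning code line by line:
  Line 1: declare 'b' -> declared = ['b']
  Line 2: declare 'z' -> declared = ['b', 'z']
  Line 3: declare 'x' -> declared = ['b', 'x', 'z']
  Line 4: use 'b' -> OK (declared)
  Line 5: use 'x' -> OK (declared)
  Line 6: use 'c' -> ERROR (undeclared)
Total undeclared variable errors: 1

1


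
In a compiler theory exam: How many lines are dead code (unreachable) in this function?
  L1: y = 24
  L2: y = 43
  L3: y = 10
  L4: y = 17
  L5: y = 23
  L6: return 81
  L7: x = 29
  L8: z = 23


Analyzing control flow:
  L1: reachable (before return)
  L2: reachable (before return)
  L3: reachable (before return)
  L4: reachable (before return)
  L5: reachable (before return)
  L6: reachable (return statement)
  L7: DEAD (after return at L6)
  L8: DEAD (after return at L6)
Return at L6, total lines = 8
Dead lines: L7 through L8
Count: 2

2


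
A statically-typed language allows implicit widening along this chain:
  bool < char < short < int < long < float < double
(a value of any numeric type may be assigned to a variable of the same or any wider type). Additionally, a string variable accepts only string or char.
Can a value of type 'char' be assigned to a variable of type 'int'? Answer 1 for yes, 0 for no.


Target variable type: int
Source value type: char
Numeric ranks: char=1, int=3
Widening allowed iff rank(source) <= rank(target): 1 <= 3? Yes
Result: 1

1


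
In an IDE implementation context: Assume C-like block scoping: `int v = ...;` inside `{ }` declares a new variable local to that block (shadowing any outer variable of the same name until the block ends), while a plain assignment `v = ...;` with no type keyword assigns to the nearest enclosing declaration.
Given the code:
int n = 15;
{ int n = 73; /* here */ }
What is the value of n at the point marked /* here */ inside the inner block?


Analyzing scoping rules:
Outer scope: declares n = 15
Inner block: 'int n = 73;' declares a NEW n that shadows the outer one
Inside the block the inner declaration is in scope -> 73
Result: 73

73


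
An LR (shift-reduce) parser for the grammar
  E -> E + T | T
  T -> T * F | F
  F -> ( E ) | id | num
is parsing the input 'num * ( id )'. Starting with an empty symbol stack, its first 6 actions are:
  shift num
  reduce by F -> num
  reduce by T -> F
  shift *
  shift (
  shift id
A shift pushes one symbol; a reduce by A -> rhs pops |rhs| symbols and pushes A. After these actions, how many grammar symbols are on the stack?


Tracking the symbol stack through each action:
  Action 1: shift 'num' : push -> stack = [num] (size 1)
  Action 2: reduce by F -> num : pop 1, push F -> stack = [F] (size 1)
  Action 3: reduce by T -> F : pop 1, push T -> stack = [T] (size 1)
  Action 4: shift '*' : push -> stack = [T, *] (size 2)
  Action 5: shift '(' : push -> stack = [T, *, (] (size 3)
  Action 6: shift 'id' : push -> stack = [T, *, (, id] (size 4)
Final stack size: 4

4


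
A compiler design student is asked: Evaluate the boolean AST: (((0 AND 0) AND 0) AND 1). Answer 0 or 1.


Step 1: Evaluate inner node
  0 AND 0 = 0
Step 2: Evaluate next node
  0 AND 0 = 0
Step 3: Evaluate root node
  0 AND 1 = 0

0


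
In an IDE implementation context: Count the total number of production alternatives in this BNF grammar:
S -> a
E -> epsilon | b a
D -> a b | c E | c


Counting alternatives per rule:
  S: 1 alternative(s)
  E: 2 alternative(s)
  D: 3 alternative(s)
Sum: 1 + 2 + 3 = 6

6


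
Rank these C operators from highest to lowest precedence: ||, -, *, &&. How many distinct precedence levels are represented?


Looking up precedence for each operator:
  || -> precedence 1
  - -> precedence 5
  * -> precedence 6
  && -> precedence 2
Sorted highest to lowest: *, -, &&, ||
Distinct precedence values: [6, 5, 2, 1]
Number of distinct levels: 4

4


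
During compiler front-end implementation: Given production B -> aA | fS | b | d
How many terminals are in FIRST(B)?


Production: B -> aA | fS | b | d
Examining each alternative for leading terminals:
  B -> aA : first terminal = 'a'
  B -> fS : first terminal = 'f'
  B -> b : first terminal = 'b'
  B -> d : first terminal = 'd'
FIRST(B) = {a, b, d, f}
Count: 4

4


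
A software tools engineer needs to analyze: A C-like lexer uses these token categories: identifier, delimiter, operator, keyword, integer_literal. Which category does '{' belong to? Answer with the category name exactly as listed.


Token: '{'
Checking categories:
  identifier: no
  integer_literal: no
  operator: no
  keyword: no
  delimiter: YES
Category: delimiter

delimiter


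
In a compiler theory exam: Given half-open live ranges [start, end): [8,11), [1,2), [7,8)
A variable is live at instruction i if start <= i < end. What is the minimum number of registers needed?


Live ranges:
  Var0: [8, 11)
  Var1: [1, 2)
  Var2: [7, 8)
Sweep-line events (position, delta, active):
  pos=1 start -> active=1
  pos=2 end -> active=0
  pos=7 start -> active=1
  pos=8 end -> active=0
  pos=8 start -> active=1
  pos=11 end -> active=0
Maximum simultaneous active: 1
Minimum registers needed: 1

1


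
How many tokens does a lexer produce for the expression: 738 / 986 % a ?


Scanning '738 / 986 % a'
Token 1: '738' -> integer_literal
Token 2: '/' -> operator
Token 3: '986' -> integer_literal
Token 4: '%' -> operator
Token 5: 'a' -> identifier
Total tokens: 5

5


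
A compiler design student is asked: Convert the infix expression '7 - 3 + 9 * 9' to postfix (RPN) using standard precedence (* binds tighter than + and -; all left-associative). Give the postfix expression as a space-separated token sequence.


Applying the shunting-yard algorithm:
  Operand 7 -> output
  Push '-' onto operator stack -> op-stack: [-]
  Operand 3 -> output
  See '+' (prec 1); top '-' (prec 1) >= it -> pop '-' to output
  Push '+' onto operator stack -> op-stack: [+]
  Operand 9 -> output
  Push '*' onto operator stack -> op-stack: [+, *]
  Operand 9 -> output
  End of input: pop '*' to output
  End of input: pop '+' to output
Postfix result: 7 3 - 9 9 * +

7 3 - 9 9 * +


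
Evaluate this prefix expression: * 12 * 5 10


Parsing prefix expression: * 12 * 5 10
Step 1: Innermost operation '* 5 10'
  5 * 10 = 50
Step 2: Outer operation '* 12 [50]'
  12 * 50 = 600

600


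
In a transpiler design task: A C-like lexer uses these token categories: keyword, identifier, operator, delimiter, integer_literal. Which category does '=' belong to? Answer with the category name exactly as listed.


Token: '='
Checking categories:
  identifier: no
  integer_literal: no
  operator: YES
  keyword: no
  delimiter: no
Category: operator

operator


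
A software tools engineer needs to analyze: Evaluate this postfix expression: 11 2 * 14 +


Processing tokens left to right:
Push 11, Push 2
Pop 11 and 2, compute 11 * 2 = 22, push 22
Push 14
Pop 22 and 14, compute 22 + 14 = 36, push 36
Stack result: 36

36


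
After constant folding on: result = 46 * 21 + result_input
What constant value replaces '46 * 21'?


Identifying constant sub-expression:
  Original: result = 46 * 21 + result_input
  46 and 21 are both compile-time constants
  Evaluating: 46 * 21 = 966
  After folding: result = 966 + result_input

966


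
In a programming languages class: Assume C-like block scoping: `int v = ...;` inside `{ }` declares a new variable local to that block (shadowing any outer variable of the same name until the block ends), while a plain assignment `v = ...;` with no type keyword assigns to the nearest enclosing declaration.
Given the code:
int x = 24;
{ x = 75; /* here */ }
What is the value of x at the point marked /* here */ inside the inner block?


Analyzing scoping rules:
Outer scope: declares x = 24
Inner block: 'x = 75;' has no type keyword, so it is an assignment to the outer x (no shadowing)
Inside the block, after the assignment -> 75
Result: 75

75


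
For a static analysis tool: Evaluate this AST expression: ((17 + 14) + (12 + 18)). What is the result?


Expression: ((17 + 14) + (12 + 18))
Evaluating step by step:
  17 + 14 = 31
  12 + 18 = 30
  31 + 30 = 61
Result: 61

61


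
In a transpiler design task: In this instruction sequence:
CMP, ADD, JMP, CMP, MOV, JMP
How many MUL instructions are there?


Scanning instruction sequence for MUL:
  Position 1: CMP
  Position 2: ADD
  Position 3: JMP
  Position 4: CMP
  Position 5: MOV
  Position 6: JMP
Matches at positions: []
Total MUL count: 0

0


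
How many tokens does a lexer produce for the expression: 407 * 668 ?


Scanning '407 * 668'
Token 1: '407' -> integer_literal
Token 2: '*' -> operator
Token 3: '668' -> integer_literal
Total tokens: 3

3


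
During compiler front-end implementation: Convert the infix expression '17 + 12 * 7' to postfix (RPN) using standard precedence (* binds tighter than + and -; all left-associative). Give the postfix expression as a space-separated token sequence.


Applying the shunting-yard algorithm:
  Operand 17 -> output
  Push '+' onto operator stack -> op-stack: [+]
  Operand 12 -> output
  Push '*' onto operator stack -> op-stack: [+, *]
  Operand 7 -> output
  End of input: pop '*' to output
  End of input: pop '+' to output
Postfix result: 17 12 7 * +

17 12 7 * +


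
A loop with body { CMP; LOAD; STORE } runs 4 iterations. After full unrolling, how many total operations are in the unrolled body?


Loop body operations: CMP, LOAD, STORE (3 ops per iteration)
Unrolling 4 iterations:
  Iteration 1: CMP, LOAD, STORE (3 ops)
  Iteration 2: CMP, LOAD, STORE (3 ops)
  Iteration 3: CMP, LOAD, STORE (3 ops)
  Iteration 4: CMP, LOAD, STORE (3 ops)
Total: 4 iterations * 3 ops/iter = 12 operations

12


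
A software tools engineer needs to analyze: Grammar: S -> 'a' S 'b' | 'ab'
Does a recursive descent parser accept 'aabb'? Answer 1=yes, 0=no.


Grammar accepts strings of the form a^n b^n (n >= 1)
Word: 'aabb'
Counting: 2 a's and 2 b's
Check: 2 == 2? Yes
Derivation (S -> aSb applied 1 time(s), then S -> ab): S => aSb => aabb
Accepted

1


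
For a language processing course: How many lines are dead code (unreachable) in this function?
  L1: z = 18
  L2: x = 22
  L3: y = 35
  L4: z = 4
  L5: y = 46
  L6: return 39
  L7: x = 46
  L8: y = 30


Analyzing control flow:
  L1: reachable (before return)
  L2: reachable (before return)
  L3: reachable (before return)
  L4: reachable (before return)
  L5: reachable (before return)
  L6: reachable (return statement)
  L7: DEAD (after return at L6)
  L8: DEAD (after return at L6)
Return at L6, total lines = 8
Dead lines: L7 through L8
Count: 2

2


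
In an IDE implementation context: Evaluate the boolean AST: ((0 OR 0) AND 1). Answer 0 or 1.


Step 1: Evaluate inner node
  0 OR 0 = 0
Step 2: Evaluate root node
  0 AND 1 = 0

0


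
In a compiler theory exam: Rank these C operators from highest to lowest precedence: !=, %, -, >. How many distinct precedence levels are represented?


Looking up precedence for each operator:
  != -> precedence 3
  % -> precedence 6
  - -> precedence 5
  > -> precedence 4
Sorted highest to lowest: %, -, >, !=
Distinct precedence values: [6, 5, 4, 3]
Number of distinct levels: 4

4


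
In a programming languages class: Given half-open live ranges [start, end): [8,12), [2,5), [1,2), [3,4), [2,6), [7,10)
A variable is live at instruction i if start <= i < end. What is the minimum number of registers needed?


Live ranges:
  Var0: [8, 12)
  Var1: [2, 5)
  Var2: [1, 2)
  Var3: [3, 4)
  Var4: [2, 6)
  Var5: [7, 10)
Sweep-line events (position, delta, active):
  pos=1 start -> active=1
  pos=2 end -> active=0
  pos=2 start -> active=1
  pos=2 start -> active=2
  pos=3 start -> active=3
  pos=4 end -> active=2
  pos=5 end -> active=1
  pos=6 end -> active=0
  pos=7 start -> active=1
  pos=8 start -> active=2
  pos=10 end -> active=1
  pos=12 end -> active=0
Maximum simultaneous active: 3
Minimum registers needed: 3

3


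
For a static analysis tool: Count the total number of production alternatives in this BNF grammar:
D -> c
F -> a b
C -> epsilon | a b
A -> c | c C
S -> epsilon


Counting alternatives per rule:
  D: 1 alternative(s)
  F: 1 alternative(s)
  C: 2 alternative(s)
  A: 2 alternative(s)
  S: 1 alternative(s)
Sum: 1 + 1 + 2 + 2 + 1 = 7

7


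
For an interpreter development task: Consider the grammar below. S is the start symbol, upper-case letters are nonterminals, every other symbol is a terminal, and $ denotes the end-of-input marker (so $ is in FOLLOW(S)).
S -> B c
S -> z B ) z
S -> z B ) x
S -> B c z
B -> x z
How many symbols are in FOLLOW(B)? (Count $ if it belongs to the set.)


S is the start symbol and does not occur in any rule body, so FOLLOW(S) = {$}.
Examining every occurrence of B in a rule body:
  S -> B c : B is followed by terminal 'c' -> add 'c'
  S -> z B ) z : B is followed by terminal ')' -> add ')'
  S -> z B ) x : B is followed by terminal ')' -> add ')' (already in the set)
  S -> B c z : B is followed by terminal 'c' -> add 'c' (already in the set)
  B -> x z : B does not occur in the body -> contributes nothing
FOLLOW(B) = {), c}
Count: 2

2


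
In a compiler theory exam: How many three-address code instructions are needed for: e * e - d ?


Expression: e * e - d
Generating three-address code (respecting * over +/- precedence):
  Instruction 1: t1 = e * e
  Instruction 2: t2 = t1 - d
Total instructions: 2

2


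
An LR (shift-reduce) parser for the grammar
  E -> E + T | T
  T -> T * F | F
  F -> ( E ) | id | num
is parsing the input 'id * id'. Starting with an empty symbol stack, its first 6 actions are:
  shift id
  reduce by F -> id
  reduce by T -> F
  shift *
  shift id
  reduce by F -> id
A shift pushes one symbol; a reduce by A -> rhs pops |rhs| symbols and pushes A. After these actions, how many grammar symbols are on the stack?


Tracking the symbol stack through each action:
  Action 1: shift 'id' : push -> stack = [id] (size 1)
  Action 2: reduce by F -> id : pop 1, push F -> stack = [F] (size 1)
  Action 3: reduce by T -> F : pop 1, push T -> stack = [T] (size 1)
  Action 4: shift '*' : push -> stack = [T, *] (size 2)
  Action 5: shift 'id' : push -> stack = [T, *, id] (size 3)
  Action 6: reduce by F -> id : pop 1, push F -> stack = [T, *, F] (size 3)
Final stack size: 3

3


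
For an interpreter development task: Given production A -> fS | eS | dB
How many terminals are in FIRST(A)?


Production: A -> fS | eS | dB
Examining each alternative for leading terminals:
  A -> fS : first terminal = 'f'
  A -> eS : first terminal = 'e'
  A -> dB : first terminal = 'd'
FIRST(A) = {d, e, f}
Count: 3

3


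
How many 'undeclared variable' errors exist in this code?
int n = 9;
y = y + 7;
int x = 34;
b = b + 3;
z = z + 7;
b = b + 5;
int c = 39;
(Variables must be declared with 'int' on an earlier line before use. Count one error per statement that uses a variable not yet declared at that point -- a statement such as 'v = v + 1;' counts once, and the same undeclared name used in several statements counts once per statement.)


Scanning code line by line:
  Line 1: declare 'n' -> declared = ['n']
  Line 2: use 'y' -> ERROR (undeclared)
  Line 3: declare 'x' -> declared = ['n', 'x']
  Line 4: use 'b' -> ERROR (undeclared)
  Line 5: use 'z' -> ERROR (undeclared)
  Line 6: use 'b' -> ERROR (undeclared)
  Line 7: declare 'c' -> declared = ['c', 'n', 'x']
Total undeclared variable errors: 4

4


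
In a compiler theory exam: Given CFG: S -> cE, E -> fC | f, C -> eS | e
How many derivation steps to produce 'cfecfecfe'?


Grammar: S -> cE, E -> fC | f, C -> eS | e
Deriving 'cfecfecfe':
Step 1: S -> cE => cE
Step 2: E -> fC => cfC
Step 3: C -> eS => cfeS
Step 4: S -> cE => cfecE
Step 5: E -> fC => cfecfC
Step 6: C -> eS => cfecfeS
Step 7: S -> cE => cfecfecE
Step 8: E -> fC => cfecfecfC
Step 9: C -> e => cfecfecfe
Total derivation steps: 9

9


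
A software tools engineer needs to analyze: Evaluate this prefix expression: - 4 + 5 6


Parsing prefix expression: - 4 + 5 6
Step 1: Innermost operation '+ 5 6'
  5 + 6 = 11
Step 2: Outer operation '- 4 [11]'
  4 - 11 = -7

-7


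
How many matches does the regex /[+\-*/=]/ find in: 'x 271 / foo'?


Pattern: /[+\-*/=]/ (operators)
Input: 'x 271 / foo'
Scanning for matches:
  Match 1: '/'
Total matches: 1

1


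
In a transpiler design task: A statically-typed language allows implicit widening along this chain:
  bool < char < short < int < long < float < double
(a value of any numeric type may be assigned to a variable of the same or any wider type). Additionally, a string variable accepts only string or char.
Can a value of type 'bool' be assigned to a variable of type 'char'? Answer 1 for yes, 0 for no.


Target variable type: char
Source value type: bool
Numeric ranks: bool=0, char=1
Widening allowed iff rank(source) <= rank(target): 0 <= 1? Yes
Result: 1

1
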